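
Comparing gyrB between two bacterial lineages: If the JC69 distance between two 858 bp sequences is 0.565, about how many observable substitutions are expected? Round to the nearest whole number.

341

Invert JC69: p = (3/4)(1 − e^(−4d/3)) = 0.75 × (1 − e^(-0.753333)) = 0.75 × (1 − 0.470795) = 0.396904.
Expected differing sites = pL ≈ 0.396904 × 858 = 340.543632 ≈ 341.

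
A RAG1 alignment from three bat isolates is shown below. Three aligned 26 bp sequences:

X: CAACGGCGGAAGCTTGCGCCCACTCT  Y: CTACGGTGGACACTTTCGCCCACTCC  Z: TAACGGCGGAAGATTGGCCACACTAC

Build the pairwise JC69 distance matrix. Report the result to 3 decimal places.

X–Y: 6/26 sites differ → p ≈ 0.230769, d = −0.75 ln(1 − 0.307692) = 0.275793 ≈ 0.276.
X–Z: 7/26 sites differ → p ≈ 0.269231, d = −0.75 ln(1 − 0.358975) = 0.333515 ≈ 0.334.
Y–Z: 11/26 sites differ → p ≈ 0.423077, d = −0.75 ln(1 − 0.564103) = 0.622762 ≈ 0.623.

d(X,Y) = 0.276, d(X,Z) = 0.334, d(Y,Z) = 0.623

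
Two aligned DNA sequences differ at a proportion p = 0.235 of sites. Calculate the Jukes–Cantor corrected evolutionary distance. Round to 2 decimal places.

0.28

d = −(3/4) ln(1 − 4p/3) = −0.75 ln(1 − 0.313333) = −0.75 ln(0.686667)
  = −0.75 × (-0.375906) = 0.281930 substitutions/site.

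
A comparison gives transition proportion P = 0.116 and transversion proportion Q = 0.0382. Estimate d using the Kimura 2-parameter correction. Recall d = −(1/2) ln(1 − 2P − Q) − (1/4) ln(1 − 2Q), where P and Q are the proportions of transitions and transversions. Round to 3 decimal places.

Under the Kimura two-parameter model, d = −½ ln(1 − 2P − Q) − ¼ ln(1 − 2Q).
1 − 2P − Q = 0.7298, giving −½ ln(0.7298) = 0.157492.
1 − 2Q = 0.9236, giving −¼ ln(0.9236) = 0.019869.
d = 0.157492 + 0.019869 = 0.177361.

0.177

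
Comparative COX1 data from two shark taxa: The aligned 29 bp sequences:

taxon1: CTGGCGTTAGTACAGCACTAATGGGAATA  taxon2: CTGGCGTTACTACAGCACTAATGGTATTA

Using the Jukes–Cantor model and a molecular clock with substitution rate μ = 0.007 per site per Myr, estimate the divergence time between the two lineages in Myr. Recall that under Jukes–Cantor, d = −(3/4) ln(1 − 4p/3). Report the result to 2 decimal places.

The sequences differ at 3 of 29 sites (10, 25, 27), so p = 3/29 ≈ 0.103448.
d = −(3/4) ln(1 − 4p/3) = −0.75 ln(1 − 0.137931) = −0.75 ln(0.862069)
  = −0.75 × (-0.148420) = 0.111315 substitutions/site.
Under a molecular clock d = 2μt, so t = d/(2μ) = 0.111315 / (2 × 0.007) = 7.95 Myr.

7.95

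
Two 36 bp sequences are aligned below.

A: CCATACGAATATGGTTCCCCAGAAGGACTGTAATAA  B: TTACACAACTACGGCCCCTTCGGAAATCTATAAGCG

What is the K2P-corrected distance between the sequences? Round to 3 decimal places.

Of 36 sites, 14 differences are transitions and 5 are transversions, so P = 14/36 ≈ 0.388889 and Q = 5/36 ≈ 0.138889.
Under the Kimura two-parameter model, d = −½ ln(1 − 2P − Q) − ¼ ln(1 − 2Q).
1 − 2P − Q = 0.083333, giving −½ ln(0.083333) = 1.242455.
1 − 2Q = 0.722222, giving −¼ ln(0.722222) = 0.081356.
d = 1.242455 + 0.081356 = 1.323811.

1.324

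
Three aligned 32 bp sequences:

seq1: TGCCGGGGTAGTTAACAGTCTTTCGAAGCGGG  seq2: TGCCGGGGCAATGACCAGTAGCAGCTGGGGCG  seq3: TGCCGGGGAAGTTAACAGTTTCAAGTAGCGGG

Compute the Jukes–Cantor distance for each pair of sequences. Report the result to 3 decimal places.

d(seq1,seq2) = 0.657, d(seq1,seq3) = 0.216, d(seq2,seq3) = 0.460

seq1–seq2: 14/32 sites differ → p = 0.4375, d = −0.75 ln(1 − 0.583333) = 0.656601 ≈ 0.657.
seq1–seq3: 6/32 sites differ → p = 0.1875, d = −0.75 ln(1 − 0.25) = 0.215762 ≈ 0.216.
seq2–seq3: 11/32 sites differ → p = 0.34375, d = −0.75 ln(1 − 0.458333) = 0.459828 ≈ 0.460.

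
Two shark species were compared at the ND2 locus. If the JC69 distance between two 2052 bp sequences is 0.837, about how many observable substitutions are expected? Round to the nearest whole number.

Invert JC69: p = (3/4)(1 − e^(−4d/3)) = 0.75 × (1 − e^(-1.116)) = 0.75 × (1 − 0.327588) = 0.504309.
Expected differing sites = pL ≈ 0.504309 × 2052 = 1034.842068 ≈ 1035.

1035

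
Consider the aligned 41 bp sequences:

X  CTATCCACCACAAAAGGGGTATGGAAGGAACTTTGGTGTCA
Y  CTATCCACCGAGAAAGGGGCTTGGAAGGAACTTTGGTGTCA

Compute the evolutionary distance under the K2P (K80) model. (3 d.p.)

0.134

Of 41 sites, 3 differences are transitions and 2 are transversions, so P = 3/41 ≈ 0.073171 and Q = 2/41 ≈ 0.04878.
Under the Kimura two-parameter model, d = −½ ln(1 − 2P − Q) − ¼ ln(1 − 2Q).
1 − 2P − Q = 0.804878, giving −½ ln(0.804878) = 0.108532.
1 − 2Q = 0.90244, giving −¼ ln(0.90244) = 0.025663.
d = 0.108532 + 0.025663 = 0.134195.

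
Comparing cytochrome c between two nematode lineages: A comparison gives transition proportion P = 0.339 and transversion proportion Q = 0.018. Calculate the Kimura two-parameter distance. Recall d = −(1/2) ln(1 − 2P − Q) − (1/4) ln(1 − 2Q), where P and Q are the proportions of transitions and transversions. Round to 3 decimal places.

0.605

Under the Kimura two-parameter model, d = −½ ln(1 − 2P − Q) − ¼ ln(1 − 2Q).
1 − 2P − Q = 0.304, giving −½ ln(0.304) = 0.595364.
1 − 2Q = 0.964, giving −¼ ln(0.964) = 0.009166.
d = 0.595364 + 0.009166 = 0.604530.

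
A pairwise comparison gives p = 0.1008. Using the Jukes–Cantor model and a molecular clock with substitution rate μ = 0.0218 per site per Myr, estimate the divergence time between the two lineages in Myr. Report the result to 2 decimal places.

2.48

d = −(3/4) ln(1 − 4p/3) = −0.75 ln(1 − 0.1344) = −0.75 ln(0.8656)
  = −0.75 × (-0.144332) = 0.108249 substitutions/site.
Under a molecular clock d = 2μt, so t = d/(2μ) = 0.108249 / (2 × 0.0218) = 2.48 Myr.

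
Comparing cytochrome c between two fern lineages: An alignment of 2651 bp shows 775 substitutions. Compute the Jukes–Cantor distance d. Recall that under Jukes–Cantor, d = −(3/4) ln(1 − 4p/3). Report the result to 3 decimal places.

p = 775/2651 ≈ 0.292343.
d = −(3/4) ln(1 − 4p/3) = −0.75 ln(1 − 0.389791) = −0.75 ln(0.610209)
  = −0.75 × (-0.493954) = 0.370466 substitutions/site.

0.370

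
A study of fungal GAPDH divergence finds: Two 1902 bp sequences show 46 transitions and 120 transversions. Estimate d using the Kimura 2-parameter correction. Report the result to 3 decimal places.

P = 46/1902 ≈ 0.024185 and Q = 120/1902 ≈ 0.063091.
Under the Kimura two-parameter model, d = −½ ln(1 − 2P − Q) − ¼ ln(1 − 2Q).
1 − 2P − Q = 0.888539, giving −½ ln(0.888539) = 0.059088.
1 − 2Q = 0.873818, giving −¼ ln(0.873818) = 0.033721.
d = 0.059088 + 0.033721 = 0.092809.

0.093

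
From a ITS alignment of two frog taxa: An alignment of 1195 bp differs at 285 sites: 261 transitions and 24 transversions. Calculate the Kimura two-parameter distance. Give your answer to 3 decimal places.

0.315

P = 261/1195 ≈ 0.21841 and Q = 24/1195 ≈ 0.020084.
Under the Kimura two-parameter model, d = −½ ln(1 − 2P − Q) − ¼ ln(1 − 2Q).
1 − 2P − Q = 0.543096, giving −½ ln(0.543096) = 0.305235.
1 − 2Q = 0.959832, giving −¼ ln(0.959832) = 0.010249.
d = 0.305235 + 0.010249 = 0.315484.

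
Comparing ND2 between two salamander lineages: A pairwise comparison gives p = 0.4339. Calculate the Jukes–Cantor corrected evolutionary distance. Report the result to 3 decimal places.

d = −(3/4) ln(1 − 4p/3) = −0.75 ln(1 − 0.578533) = −0.75 ln(0.421467)
  = −0.75 × (-0.864014) = 0.648011 substitutions/site.

0.648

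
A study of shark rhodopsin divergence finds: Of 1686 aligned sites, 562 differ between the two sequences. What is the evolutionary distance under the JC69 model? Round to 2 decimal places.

p = 562/1686 ≈ 0.333333.
d = −(3/4) ln(1 − 4p/3) = −0.75 ln(1 − 0.444444) = −0.75 ln(0.555556)
  = −0.75 × (-0.587786) = 0.440840 substitutions/site.

0.44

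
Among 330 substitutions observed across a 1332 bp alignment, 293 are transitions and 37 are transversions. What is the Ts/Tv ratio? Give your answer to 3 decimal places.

R = 293/37 = 7.918918… ≈ 7.919 (to 3 d.p.).

7.919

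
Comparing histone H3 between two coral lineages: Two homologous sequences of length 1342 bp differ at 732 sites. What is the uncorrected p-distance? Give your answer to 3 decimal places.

0.545

p = 732/1342 = 0.545454… ≈ 0.545 (to 3 d.p.).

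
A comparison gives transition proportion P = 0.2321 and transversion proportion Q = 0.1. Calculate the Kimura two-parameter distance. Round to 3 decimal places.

0.471

Under the Kimura two-parameter model, d = −½ ln(1 − 2P − Q) − ¼ ln(1 − 2Q).
1 − 2P − Q = 0.4358, giving −½ ln(0.4358) = 0.415286.
1 − 2Q = 0.8, giving −¼ ln(0.8) = 0.055786.
d = 0.415286 + 0.055786 = 0.471072.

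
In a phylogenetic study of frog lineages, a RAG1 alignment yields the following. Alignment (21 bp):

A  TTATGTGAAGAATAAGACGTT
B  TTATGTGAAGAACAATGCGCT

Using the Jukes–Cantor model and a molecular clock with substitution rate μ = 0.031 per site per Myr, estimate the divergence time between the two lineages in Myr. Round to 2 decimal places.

3.54

The sequences differ at 4 of 21 sites (13, 16, 17, 20), so p = 4/21 ≈ 0.190476.
d = −(3/4) ln(1 − 4p/3) = −0.75 ln(1 − 0.253968) = −0.75 ln(0.746032)
  = −0.75 × (-0.292987) = 0.219740 substitutions/site.
Under a molecular clock d = 2μt, so t = d/(2μ) = 0.219740 / (2 × 0.031) = 3.54 Myr.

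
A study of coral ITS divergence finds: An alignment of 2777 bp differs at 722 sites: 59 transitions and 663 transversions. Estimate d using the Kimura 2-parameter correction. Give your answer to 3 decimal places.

P = 59/2777 ≈ 0.021246 and Q = 663/2777 ≈ 0.238747.
Under the Kimura two-parameter model, d = −½ ln(1 − 2P − Q) − ¼ ln(1 − 2Q).
1 − 2P − Q = 0.718761, giving −½ ln(0.718761) = 0.165113.
1 − 2Q = 0.522506, giving −¼ ln(0.522506) = 0.162280.
d = 0.165113 + 0.162280 = 0.327393.

0.327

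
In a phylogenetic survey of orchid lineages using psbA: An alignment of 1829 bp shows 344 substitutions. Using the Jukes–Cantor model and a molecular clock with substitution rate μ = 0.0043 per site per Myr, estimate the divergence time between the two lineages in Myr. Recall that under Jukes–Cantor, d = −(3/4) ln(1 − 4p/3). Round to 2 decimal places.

p = 344/1829 ≈ 0.188081.
d = −(3/4) ln(1 − 4p/3) = −0.75 ln(1 − 0.250775) = −0.75 ln(0.749225)
  = −0.75 × (-0.288716) = 0.216537 substitutions/site.
Under a molecular clock d = 2μt, so t = d/(2μ) = 0.216537 / (2 × 0.0043) = 25.18 Myr.

25.18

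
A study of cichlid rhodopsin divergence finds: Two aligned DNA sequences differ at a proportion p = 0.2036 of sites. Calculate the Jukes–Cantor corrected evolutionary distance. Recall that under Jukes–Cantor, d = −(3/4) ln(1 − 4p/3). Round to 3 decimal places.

d = −(3/4) ln(1 − 4p/3) = −0.75 ln(1 − 0.271467) = −0.75 ln(0.728533)
  = −0.75 × (-0.316722) = 0.237542 substitutions/site.

0.238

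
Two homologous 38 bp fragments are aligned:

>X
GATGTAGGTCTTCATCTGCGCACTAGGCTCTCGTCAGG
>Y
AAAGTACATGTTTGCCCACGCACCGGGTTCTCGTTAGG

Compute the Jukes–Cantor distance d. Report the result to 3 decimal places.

0.507

The sequences differ at 14 of 38 sites, so p = 14/38 ≈ 0.368421.
d = −(3/4) ln(1 − 4p/3) = −0.75 ln(1 − 0.491228) = −0.75 ln(0.508772)
  = −0.75 × (-0.675755) = 0.506816 substitutions/site.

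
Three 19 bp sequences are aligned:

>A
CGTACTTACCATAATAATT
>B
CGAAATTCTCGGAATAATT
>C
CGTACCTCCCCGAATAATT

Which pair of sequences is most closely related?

A–B: 6/19 differ, p = 0.316, d = 0.410.
A–C: 4/19 differ, p = 0.211, d = 0.247.
B–C: 5/19 differ, p = 0.263, d = 0.324.
The smallest distance is between A and C.

A and C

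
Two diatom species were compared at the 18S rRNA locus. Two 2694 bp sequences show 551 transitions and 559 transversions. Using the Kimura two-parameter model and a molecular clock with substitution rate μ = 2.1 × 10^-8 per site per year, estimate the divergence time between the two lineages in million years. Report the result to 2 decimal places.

14.60

P = 551/2694 ≈ 0.204529 and Q = 559/2694 ≈ 0.207498.
Under the Kimura two-parameter model, d = −½ ln(1 − 2P − Q) − ¼ ln(1 − 2Q).
1 − 2P − Q = 0.383444, giving −½ ln(0.383444) = 0.479281.
1 − 2Q = 0.585004, giving −¼ ln(0.585004) = 0.134034.
d = 0.479281 + 0.134034 = 0.613315.
Under a molecular clock d = 2μt, so t = d/(2μ) = 0.613315 / (2 × 2.1 × 10^-8) = 14.60 million years.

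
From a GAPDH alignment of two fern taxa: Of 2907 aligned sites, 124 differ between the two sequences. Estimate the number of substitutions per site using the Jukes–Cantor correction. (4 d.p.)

0.0439

p = 124/2907 ≈ 0.042656.
d = −(3/4) ln(1 − 4p/3) = −0.75 ln(1 − 0.056875) = −0.75 ln(0.943125)
  = −0.75 × (-0.058556) = 0.043917 substitutions/site.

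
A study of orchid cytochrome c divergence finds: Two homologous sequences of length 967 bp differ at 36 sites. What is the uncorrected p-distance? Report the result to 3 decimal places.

p = 36/967 = 0.037228… ≈ 0.037 (to 3 d.p.).

0.037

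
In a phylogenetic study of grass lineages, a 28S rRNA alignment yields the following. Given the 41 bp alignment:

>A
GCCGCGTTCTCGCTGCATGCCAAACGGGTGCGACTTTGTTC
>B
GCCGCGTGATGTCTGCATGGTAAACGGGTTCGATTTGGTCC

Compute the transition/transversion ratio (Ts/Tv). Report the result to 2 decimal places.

0.43

Transitions are A↔G and C↔T; transversions are all other mismatches.
Transitions: 3. Transversions: 7.
R = 3/7 = 0.428571… ≈ 0.43 (to 2 d.p.).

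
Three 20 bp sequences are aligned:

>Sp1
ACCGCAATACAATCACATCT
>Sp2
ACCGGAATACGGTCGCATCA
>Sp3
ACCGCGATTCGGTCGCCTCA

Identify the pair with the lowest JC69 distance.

Sp2 and Sp3

Sp1–Sp2: 5/20 differ, p = 0.250, d = 0.304.
Sp1–Sp3: 7/20 differ, p = 0.350, d = 0.471.
Sp2–Sp3: 4/20 differ, p = 0.200, d = 0.233.
The smallest distance is between Sp2 and Sp3.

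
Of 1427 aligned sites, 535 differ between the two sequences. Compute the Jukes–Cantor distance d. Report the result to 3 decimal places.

p = 535/1427 ≈ 0.374912.
d = −(3/4) ln(1 − 4p/3) = −0.75 ln(1 − 0.499883) = −0.75 ln(0.500117)
  = −0.75 × (-0.692913) = 0.519685 substitutions/site.

0.520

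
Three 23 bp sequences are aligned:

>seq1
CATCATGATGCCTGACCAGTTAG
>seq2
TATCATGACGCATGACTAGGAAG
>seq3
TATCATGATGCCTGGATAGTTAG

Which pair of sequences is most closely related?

seq1 and seq3

seq1–seq2: 6/23 differ, p = 0.261, d = 0.321.
seq1–seq3: 4/23 differ, p = 0.174, d = 0.198.
seq2–seq3: 6/23 differ, p = 0.261, d = 0.321.
The smallest distance is between seq1 and seq3.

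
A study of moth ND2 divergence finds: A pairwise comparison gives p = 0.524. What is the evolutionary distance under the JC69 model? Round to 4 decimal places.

d = −(3/4) ln(1 − 4p/3) = −0.75 ln(1 − 0.698667) = −0.75 ln(0.301333)
  = −0.75 × (-1.199539) = 0.899654 substitutions/site.

0.8997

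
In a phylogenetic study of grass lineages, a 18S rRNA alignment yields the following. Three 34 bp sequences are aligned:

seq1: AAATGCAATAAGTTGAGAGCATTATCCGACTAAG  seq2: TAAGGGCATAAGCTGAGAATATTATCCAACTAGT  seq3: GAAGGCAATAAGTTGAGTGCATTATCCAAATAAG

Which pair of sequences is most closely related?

seq1 and seq3

seq1–seq2: 10/34 differ, p = 0.294, d = 0.373.
seq1–seq3: 5/34 differ, p = 0.147, d = 0.164.
seq2–seq3: 10/34 differ, p = 0.294, d = 0.373.
The smallest distance is between seq1 and seq3.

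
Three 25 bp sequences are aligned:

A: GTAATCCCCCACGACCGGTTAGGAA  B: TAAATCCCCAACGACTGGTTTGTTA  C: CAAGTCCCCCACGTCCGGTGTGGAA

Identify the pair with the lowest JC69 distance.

A and C

A–B: 7/25 differ, p = 0.280, d = 0.351.
A–C: 6/25 differ, p = 0.240, d = 0.289.
B–C: 8/25 differ, p = 0.320, d = 0.417.
The smallest distance is between A and C.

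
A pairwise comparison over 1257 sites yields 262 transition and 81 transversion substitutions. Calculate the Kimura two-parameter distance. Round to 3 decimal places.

0.363

P = 262/1257 ≈ 0.208433 and Q = 81/1257 ≈ 0.064439.
Under the Kimura two-parameter model, d = −½ ln(1 − 2P − Q) − ¼ ln(1 − 2Q).
1 − 2P − Q = 0.518695, giving −½ ln(0.518695) = 0.328220.
1 − 2Q = 0.871122, giving −¼ ln(0.871122) = 0.034493.
d = 0.328220 + 0.034493 = 0.362713.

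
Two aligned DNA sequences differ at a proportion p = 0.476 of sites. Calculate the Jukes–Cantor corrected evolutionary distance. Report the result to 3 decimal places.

d = −(3/4) ln(1 − 4p/3) = −0.75 ln(1 − 0.634667) = −0.75 ln(0.365333)
  = −0.75 × (-1.006946) = 0.755210 substitutions/site.

0.755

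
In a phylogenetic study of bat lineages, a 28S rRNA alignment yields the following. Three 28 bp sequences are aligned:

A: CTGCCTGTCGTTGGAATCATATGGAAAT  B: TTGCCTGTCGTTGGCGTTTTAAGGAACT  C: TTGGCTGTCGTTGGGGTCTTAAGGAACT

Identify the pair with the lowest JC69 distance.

B and C

A–B: 7/28 differ, p = 0.250, d = 0.304.
A–C: 7/28 differ, p = 0.250, d = 0.304.
B–C: 3/28 differ, p = 0.107, d = 0.116.
The smallest distance is between B and C.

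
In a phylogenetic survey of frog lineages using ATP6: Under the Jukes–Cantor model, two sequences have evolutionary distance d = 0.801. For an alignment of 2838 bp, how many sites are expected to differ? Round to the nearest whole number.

1397

Invert JC69: p = (3/4)(1 − e^(−4d/3)) = 0.75 × (1 − e^(-1.068)) = 0.75 × (1 − 0.343695) = 0.492229.
Expected differing sites = pL ≈ 0.492229 × 2838 = 1396.945902 ≈ 1397.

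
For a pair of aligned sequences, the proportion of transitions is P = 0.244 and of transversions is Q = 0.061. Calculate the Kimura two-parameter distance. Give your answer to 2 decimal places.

Under the Kimura two-parameter model, d = −½ ln(1 − 2P − Q) − ¼ ln(1 − 2Q).
1 − 2P − Q = 0.451, giving −½ ln(0.451) = 0.398144.
1 − 2Q = 0.878, giving −¼ ln(0.878) = 0.032527.
d = 0.398144 + 0.032527 = 0.430671.

0.43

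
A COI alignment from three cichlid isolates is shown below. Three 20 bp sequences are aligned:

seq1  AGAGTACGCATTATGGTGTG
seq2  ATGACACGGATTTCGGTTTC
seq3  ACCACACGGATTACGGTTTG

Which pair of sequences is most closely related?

seq2 and seq3

seq1–seq2: 9/20 differ, p = 0.450, d = 0.687.
seq1–seq3: 7/20 differ, p = 0.350, d = 0.471.
seq2–seq3: 4/20 differ, p = 0.200, d = 0.233.
The smallest distance is between seq2 and seq3.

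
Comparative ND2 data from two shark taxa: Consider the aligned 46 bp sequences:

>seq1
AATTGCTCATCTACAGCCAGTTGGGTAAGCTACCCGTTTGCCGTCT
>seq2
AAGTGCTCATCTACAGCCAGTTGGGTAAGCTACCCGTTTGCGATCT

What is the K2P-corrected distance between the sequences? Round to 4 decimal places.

0.0682

Of 46 sites, 1 differences are transitions and 2 are transversions, so P = 1/46 ≈ 0.021739 and Q = 2/46 ≈ 0.043478.
Under the Kimura two-parameter model, d = −½ ln(1 − 2P − Q) − ¼ ln(1 − 2Q).
1 − 2P − Q = 0.913044, giving −½ ln(0.913044) = 0.045486.
1 − 2Q = 0.913044, giving −¼ ln(0.913044) = 0.022743.
d = 0.045486 + 0.022743 = 0.068229.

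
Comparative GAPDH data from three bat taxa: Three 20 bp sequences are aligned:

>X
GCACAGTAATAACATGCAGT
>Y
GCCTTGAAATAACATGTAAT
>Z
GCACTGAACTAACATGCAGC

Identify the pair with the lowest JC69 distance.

X–Y: 6/20 differ, p = 0.300, d = 0.383.
X–Z: 4/20 differ, p = 0.200, d = 0.233.
Y–Z: 6/20 differ, p = 0.300, d = 0.383.
The smallest distance is between X and Z.

X and Z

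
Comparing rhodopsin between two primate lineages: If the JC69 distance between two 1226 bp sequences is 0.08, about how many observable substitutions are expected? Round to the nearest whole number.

Invert JC69: p = (3/4)(1 − e^(−4d/3)) = 0.75 × (1 − e^(-0.106667)) = 0.75 × (1 − 0.898825) = 0.075881.
Expected differing sites = pL ≈ 0.075881 × 1226 = 93.030106 ≈ 93.

93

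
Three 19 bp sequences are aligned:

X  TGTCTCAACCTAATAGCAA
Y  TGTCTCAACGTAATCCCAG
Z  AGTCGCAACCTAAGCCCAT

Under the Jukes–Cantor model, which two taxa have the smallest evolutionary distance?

X and Y

X–Y: 4/19 differ, p = 0.211, d = 0.247.
X–Z: 6/19 differ, p = 0.316, d = 0.410.
Y–Z: 5/19 differ, p = 0.263, d = 0.324.
The smallest distance is between X and Y.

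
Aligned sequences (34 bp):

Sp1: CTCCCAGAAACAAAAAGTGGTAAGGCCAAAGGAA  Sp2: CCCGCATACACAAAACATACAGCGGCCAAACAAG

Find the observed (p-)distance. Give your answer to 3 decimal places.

The sequences differ at 14 of 34 positions.
p = 14/34 = 0.411764… ≈ 0.412 (to 3 d.p.).

0.412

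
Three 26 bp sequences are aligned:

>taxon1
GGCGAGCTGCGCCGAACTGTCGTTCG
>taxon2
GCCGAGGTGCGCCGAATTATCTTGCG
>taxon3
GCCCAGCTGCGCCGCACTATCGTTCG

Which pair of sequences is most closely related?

taxon1 and taxon3

taxon1–taxon2: 6/26 differ, p = 0.231, d = 0.276.
taxon1–taxon3: 4/26 differ, p = 0.154, d = 0.172.
taxon2–taxon3: 6/26 differ, p = 0.231, d = 0.276.
The smallest distance is between taxon1 and taxon3.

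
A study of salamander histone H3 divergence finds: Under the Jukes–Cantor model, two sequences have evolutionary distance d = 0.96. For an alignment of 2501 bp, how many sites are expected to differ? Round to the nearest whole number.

1354

Invert JC69: p = (3/4)(1 − e^(−4d/3)) = 0.75 × (1 − e^(-1.28)) = 0.75 × (1 − 0.278037) = 0.541472.
Expected differing sites = pL ≈ 0.541472 × 2501 = 1354.221472 ≈ 1354.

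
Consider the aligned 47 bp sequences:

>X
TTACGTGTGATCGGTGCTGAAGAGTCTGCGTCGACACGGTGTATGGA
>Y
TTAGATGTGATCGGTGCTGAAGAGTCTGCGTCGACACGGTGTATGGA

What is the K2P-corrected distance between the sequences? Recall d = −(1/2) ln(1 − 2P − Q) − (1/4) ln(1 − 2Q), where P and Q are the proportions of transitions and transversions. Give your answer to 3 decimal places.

Of 47 sites, 1 differences are transitions and 1 are transversions, so P = 1/47 ≈ 0.021277 and Q = 1/47 ≈ 0.021277.
Under the Kimura two-parameter model, d = −½ ln(1 − 2P − Q) − ¼ ln(1 − 2Q).
1 − 2P − Q = 0.936169, giving −½ ln(0.936169) = 0.032980.
1 − 2Q = 0.957446, giving −¼ ln(0.957446) = 0.010871.
d = 0.032980 + 0.010871 = 0.043851.

0.044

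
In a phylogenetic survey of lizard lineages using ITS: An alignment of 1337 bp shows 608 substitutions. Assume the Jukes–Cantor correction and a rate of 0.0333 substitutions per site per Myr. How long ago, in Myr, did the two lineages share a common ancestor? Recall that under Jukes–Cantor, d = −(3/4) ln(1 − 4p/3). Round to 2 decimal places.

p = 608/1337 ≈ 0.454749.
d = −(3/4) ln(1 − 4p/3) = −0.75 ln(1 − 0.606332) = −0.75 ln(0.393668)
  = −0.75 × (-0.932247) = 0.699185 substitutions/site.
Under a molecular clock d = 2μt, so t = d/(2μ) = 0.699185 / (2 × 0.0333) = 10.50 Myr.

10.50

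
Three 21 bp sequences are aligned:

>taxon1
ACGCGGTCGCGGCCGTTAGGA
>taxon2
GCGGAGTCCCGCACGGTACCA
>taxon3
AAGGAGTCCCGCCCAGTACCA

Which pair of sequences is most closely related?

taxon2 and taxon3

taxon1–taxon2: 9/21 differ, p = 0.429, d = 0.635.
taxon1–taxon3: 9/21 differ, p = 0.429, d = 0.635.
taxon2–taxon3: 4/21 differ, p = 0.190, d = 0.220.
The smallest distance is between taxon2 and taxon3.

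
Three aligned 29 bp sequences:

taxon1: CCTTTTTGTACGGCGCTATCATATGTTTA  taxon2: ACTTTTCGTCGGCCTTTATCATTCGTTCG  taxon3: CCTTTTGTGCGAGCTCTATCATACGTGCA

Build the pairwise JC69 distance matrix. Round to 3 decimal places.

taxon1–taxon2: 11/29 sites differ → p ≈ 0.37931, d = −0.75 ln(1 − 0.505747) = 0.528531 ≈ 0.529.
taxon1–taxon3: 10/29 sites differ → p ≈ 0.344828, d = −0.75 ln(1 − 0.459771) = 0.461822 ≈ 0.462.
taxon2–taxon3: 10/29 sites differ → p ≈ 0.344828, d = −0.75 ln(1 − 0.459771) = 0.461822 ≈ 0.462.

d(taxon1,taxon2) = 0.529, d(taxon1,taxon3) = 0.462, d(taxon2,taxon3) = 0.462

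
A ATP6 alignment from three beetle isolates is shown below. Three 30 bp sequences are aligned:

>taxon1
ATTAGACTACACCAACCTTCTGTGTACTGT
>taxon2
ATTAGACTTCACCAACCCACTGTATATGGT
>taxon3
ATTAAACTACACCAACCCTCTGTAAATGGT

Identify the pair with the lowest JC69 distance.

taxon2 and taxon3

taxon1–taxon2: 6/30 differ, p = 0.200, d = 0.233.
taxon1–taxon3: 6/30 differ, p = 0.200, d = 0.233.
taxon2–taxon3: 4/30 differ, p = 0.133, d = 0.147.
The smallest distance is between taxon2 and taxon3.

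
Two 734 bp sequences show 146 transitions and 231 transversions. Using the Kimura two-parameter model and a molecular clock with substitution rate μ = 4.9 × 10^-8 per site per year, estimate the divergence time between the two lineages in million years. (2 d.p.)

8.89

P = 146/734 ≈ 0.19891 and Q = 231/734 ≈ 0.314714.
Under the Kimura two-parameter model, d = −½ ln(1 − 2P − Q) − ¼ ln(1 − 2Q).
1 − 2P − Q = 0.287466, giving −½ ln(0.287466) = 0.623325.
1 − 2Q = 0.370572, giving −¼ ln(0.370572) = 0.248177.
d = 0.623325 + 0.248177 = 0.871502.
Under a molecular clock d = 2μt, so t = d/(2μ) = 0.871502 / (2 × 4.9 × 10^-8) = 8.89 million years.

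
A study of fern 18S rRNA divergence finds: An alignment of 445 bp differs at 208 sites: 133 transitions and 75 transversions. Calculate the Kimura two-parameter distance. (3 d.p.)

P = 133/445 ≈ 0.298876 and Q = 75/445 ≈ 0.168539.
Under the Kimura two-parameter model, d = −½ ln(1 − 2P − Q) − ¼ ln(1 − 2Q).
1 − 2P − Q = 0.233709, giving −½ ln(0.233709) = 0.726839.
1 − 2Q = 0.662922, giving −¼ ln(0.662922) = 0.102774.
d = 0.726839 + 0.102774 = 0.829613.

0.830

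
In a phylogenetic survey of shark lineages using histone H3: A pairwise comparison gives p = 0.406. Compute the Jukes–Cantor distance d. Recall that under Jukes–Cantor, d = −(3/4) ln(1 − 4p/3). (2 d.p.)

d = −(3/4) ln(1 − 4p/3) = −0.75 ln(1 − 0.541333) = −0.75 ln(0.458667)
  = −0.75 × (-0.779431) = 0.584573 substitutions/site.

0.58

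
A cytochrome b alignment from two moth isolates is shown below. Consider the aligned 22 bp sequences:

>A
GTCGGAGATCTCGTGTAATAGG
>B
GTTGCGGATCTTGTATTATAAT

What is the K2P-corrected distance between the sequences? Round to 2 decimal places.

0.53

Of 22 sites, 5 differences are transitions and 3 are transversions, so P = 5/22 ≈ 0.227273 and Q = 3/22 ≈ 0.136364.
Under the Kimura two-parameter model, d = −½ ln(1 − 2P − Q) − ¼ ln(1 − 2Q).
1 − 2P − Q = 0.40909, giving −½ ln(0.40909) = 0.446910.
1 − 2Q = 0.727272, giving −¼ ln(0.727272) = 0.079614.
d = 0.446910 + 0.079614 = 0.526524.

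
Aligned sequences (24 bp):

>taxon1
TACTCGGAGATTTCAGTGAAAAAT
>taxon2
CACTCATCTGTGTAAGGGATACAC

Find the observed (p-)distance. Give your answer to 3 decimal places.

0.500

The sequences differ at 12 of 24 positions.
p = 12/24 = 0.500.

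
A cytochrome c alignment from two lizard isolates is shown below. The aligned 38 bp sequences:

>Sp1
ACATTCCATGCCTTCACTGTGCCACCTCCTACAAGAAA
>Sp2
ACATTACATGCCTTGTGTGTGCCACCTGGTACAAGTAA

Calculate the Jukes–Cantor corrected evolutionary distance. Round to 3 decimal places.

0.211

The sequences differ at 7 of 38 sites (6, 15, 16, 17, 28, 29, 36), so p = 7/38 ≈ 0.184211.
d = −(3/4) ln(1 − 4p/3) = −0.75 ln(1 − 0.245615) = −0.75 ln(0.754385)
  = −0.75 × (-0.281852) = 0.211389 substitutions/site.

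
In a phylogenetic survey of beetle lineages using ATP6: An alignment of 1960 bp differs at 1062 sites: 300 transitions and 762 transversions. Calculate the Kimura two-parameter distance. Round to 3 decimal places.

0.969

P = 300/1960 ≈ 0.153061 and Q = 762/1960 ≈ 0.388776.
Under the Kimura two-parameter model, d = −½ ln(1 − 2P − Q) − ¼ ln(1 − 2Q).
1 − 2P − Q = 0.305102, giving −½ ln(0.305102) = 0.593555.
1 − 2Q = 0.222448, giving −¼ ln(0.222448) = 0.375765.
d = 0.593555 + 0.375765 = 0.969320.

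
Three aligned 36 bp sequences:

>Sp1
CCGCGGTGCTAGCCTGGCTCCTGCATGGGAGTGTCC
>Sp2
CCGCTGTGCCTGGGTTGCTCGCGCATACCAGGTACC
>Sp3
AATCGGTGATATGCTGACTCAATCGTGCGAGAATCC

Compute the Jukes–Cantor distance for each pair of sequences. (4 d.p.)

d(Sp1,Sp2) = 0.5482, d(Sp1,Sp3) = 0.5482, d(Sp2,Sp3) = 1.0124

Sp1–Sp2: 14/36 sites differ → p ≈ 0.388889, d = −0.75 ln(1 − 0.518519) = 0.548166 ≈ 0.5482.
Sp1–Sp3: 14/36 sites differ → p ≈ 0.388889, d = −0.75 ln(1 − 0.518519) = 0.548166 ≈ 0.5482.
Sp2–Sp3: 20/36 sites differ → p ≈ 0.555556, d = −0.75 ln(1 − 0.740741) = 1.012446 ≈ 1.0124.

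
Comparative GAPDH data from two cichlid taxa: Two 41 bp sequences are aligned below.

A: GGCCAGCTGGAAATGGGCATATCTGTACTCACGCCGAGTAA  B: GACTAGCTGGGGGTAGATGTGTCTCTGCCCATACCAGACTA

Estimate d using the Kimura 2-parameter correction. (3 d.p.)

1.333

Of 41 sites, 18 differences are transitions and 2 are transversions, so P = 18/41 ≈ 0.439024 and Q = 2/41 ≈ 0.04878.
Under the Kimura two-parameter model, d = −½ ln(1 − 2P − Q) − ¼ ln(1 − 2Q).
1 − 2P − Q = 0.073172, giving −½ ln(0.073172) = 1.307471.
1 − 2Q = 0.90244, giving −¼ ln(0.90244) = 0.025663.
d = 1.307471 + 0.025663 = 1.333134.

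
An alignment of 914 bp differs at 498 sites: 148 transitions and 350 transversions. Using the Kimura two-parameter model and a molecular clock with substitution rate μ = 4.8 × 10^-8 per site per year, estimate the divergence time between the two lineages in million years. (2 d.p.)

10.17

P = 148/914 ≈ 0.161926 and Q = 350/914 ≈ 0.382932.
Under the Kimura two-parameter model, d = −½ ln(1 − 2P − Q) − ¼ ln(1 − 2Q).
1 − 2P − Q = 0.293216, giving −½ ln(0.293216) = 0.613423.
1 − 2Q = 0.234136, giving −¼ ln(0.234136) = 0.362963.
d = 0.613423 + 0.362963 = 0.976386.
Under a molecular clock d = 2μt, so t = d/(2μ) = 0.976386 / (2 × 4.8 × 10^-8) = 10.17 million years.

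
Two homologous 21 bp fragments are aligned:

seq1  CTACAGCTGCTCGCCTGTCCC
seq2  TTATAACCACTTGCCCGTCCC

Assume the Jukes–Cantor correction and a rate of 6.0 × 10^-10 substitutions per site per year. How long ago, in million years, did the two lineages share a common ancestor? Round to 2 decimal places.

367.37

The sequences differ at 7 of 21 sites (1, 4, 6, 8, 9, 12, 16), so p = 7/21 ≈ 0.333333.
d = −(3/4) ln(1 − 4p/3) = −0.75 ln(1 − 0.444444) = −0.75 ln(0.555556)
  = −0.75 × (-0.587786) = 0.440840 substitutions/site.
Under a molecular clock d = 2μt, so t = d/(2μ) = 0.440840 / (2 × 6.0 × 10^-10) = 367.37 million years.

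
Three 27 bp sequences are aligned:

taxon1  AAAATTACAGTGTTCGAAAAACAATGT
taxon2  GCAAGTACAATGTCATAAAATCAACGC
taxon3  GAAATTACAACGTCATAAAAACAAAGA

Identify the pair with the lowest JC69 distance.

taxon2 and taxon3

taxon1–taxon2: 10/27 differ, p = 0.370, d = 0.511.
taxon1–taxon3: 8/27 differ, p = 0.296, d = 0.377.
taxon2–taxon3: 6/27 differ, p = 0.222, d = 0.264.
The smallest distance is between taxon2 and taxon3.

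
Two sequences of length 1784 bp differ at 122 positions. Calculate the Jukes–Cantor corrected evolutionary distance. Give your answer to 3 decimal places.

0.072

p = 122/1784 ≈ 0.068386.
d = −(3/4) ln(1 − 4p/3) = −0.75 ln(1 − 0.091181) = −0.75 ln(0.908819)
  = −0.75 × (-0.095609) = 0.071707 substitutions/site.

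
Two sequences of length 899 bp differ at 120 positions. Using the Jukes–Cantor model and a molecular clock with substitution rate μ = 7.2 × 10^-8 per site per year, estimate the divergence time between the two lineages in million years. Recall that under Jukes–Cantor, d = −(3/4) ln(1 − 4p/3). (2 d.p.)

p = 120/899 ≈ 0.133482.
d = −(3/4) ln(1 − 4p/3) = −0.75 ln(1 − 0.177976) = −0.75 ln(0.822024)
  = −0.75 × (-0.195986) = 0.146990 substitutions/site.
Under a molecular clock d = 2μt, so t = d/(2μ) = 0.146990 / (2 × 7.2 × 10^-8) = 1.02 million years.

1.02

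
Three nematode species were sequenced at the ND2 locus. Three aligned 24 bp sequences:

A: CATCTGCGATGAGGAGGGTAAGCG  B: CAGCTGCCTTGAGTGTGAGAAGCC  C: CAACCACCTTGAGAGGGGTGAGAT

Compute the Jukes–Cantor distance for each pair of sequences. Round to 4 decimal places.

A–B: 9/24 sites differ → p = 0.375, d = −0.75 ln(1 − 0.5) = 0.519860 ≈ 0.5199.
A–C: 10/24 sites differ → p ≈ 0.416667, d = −0.75 ln(1 − 0.555556) = 0.608198 ≈ 0.6082.
B–C: 10/24 sites differ → p ≈ 0.416667, d = −0.75 ln(1 − 0.555556) = 0.608198 ≈ 0.6082.

d(A,B) = 0.5199, d(A,C) = 0.6082, d(B,C) = 0.6082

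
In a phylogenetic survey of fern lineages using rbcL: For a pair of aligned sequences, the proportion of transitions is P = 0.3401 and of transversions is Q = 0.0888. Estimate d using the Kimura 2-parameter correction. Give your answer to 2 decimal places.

Under the Kimura two-parameter model, d = −½ ln(1 − 2P − Q) − ¼ ln(1 − 2Q).
1 − 2P − Q = 0.231, giving −½ ln(0.231) = 0.732669.
1 − 2Q = 0.8224, giving −¼ ln(0.8224) = 0.048882.
d = 0.732669 + 0.048882 = 0.781551.

0.78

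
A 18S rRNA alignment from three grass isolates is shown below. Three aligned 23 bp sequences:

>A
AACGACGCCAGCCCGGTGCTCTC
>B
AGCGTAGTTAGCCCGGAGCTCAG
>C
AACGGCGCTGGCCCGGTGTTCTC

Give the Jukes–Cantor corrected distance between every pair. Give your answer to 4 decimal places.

A–B: 8/23 sites differ → p ≈ 0.347826, d = −0.75 ln(1 − 0.463768) = 0.467391 ≈ 0.4674.
A–C: 4/23 sites differ → p ≈ 0.173913, d = −0.75 ln(1 − 0.231884) = 0.197861 ≈ 0.1979.
B–C: 9/23 sites differ → p ≈ 0.391304, d = −0.75 ln(1 − 0.521739) = 0.553199 ≈ 0.5532.

d(A,B) = 0.4674, d(A,C) = 0.1979, d(B,C) = 0.5532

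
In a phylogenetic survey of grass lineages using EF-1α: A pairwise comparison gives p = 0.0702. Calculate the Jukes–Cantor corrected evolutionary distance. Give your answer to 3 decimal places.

0.074

d = −(3/4) ln(1 − 4p/3) = −0.75 ln(1 − 0.0936) = −0.75 ln(0.9064)
  = −0.75 × (-0.098275) = 0.073706 substitutions/site.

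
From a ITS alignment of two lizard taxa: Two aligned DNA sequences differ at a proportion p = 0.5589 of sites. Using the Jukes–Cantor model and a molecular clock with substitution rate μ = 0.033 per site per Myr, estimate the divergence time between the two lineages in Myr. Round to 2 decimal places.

15.54

d = −(3/4) ln(1 − 4p/3) = −0.75 ln(1 − 0.7452) = −0.75 ln(0.2548)
  = −0.75 × (-1.367276) = 1.025457 substitutions/site.
Under a molecular clock d = 2μt, so t = d/(2μ) = 1.025457 / (2 × 0.033) = 15.54 Myr.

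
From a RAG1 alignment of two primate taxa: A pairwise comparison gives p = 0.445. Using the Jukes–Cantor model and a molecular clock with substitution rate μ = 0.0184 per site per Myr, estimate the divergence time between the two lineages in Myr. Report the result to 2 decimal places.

d = −(3/4) ln(1 − 4p/3) = −0.75 ln(1 − 0.593333) = −0.75 ln(0.406667)
  = −0.75 × (-0.899761) = 0.674821 substitutions/site.
Under a molecular clock d = 2μt, so t = d/(2μ) = 0.674821 / (2 × 0.0184) = 18.34 Myr.

18.34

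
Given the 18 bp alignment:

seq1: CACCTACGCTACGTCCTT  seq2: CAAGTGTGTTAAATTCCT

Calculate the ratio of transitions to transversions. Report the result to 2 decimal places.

2.00

Transitions are A↔G and C↔T; transversions are all other mismatches.
Transitions: 6. Transversions: 3.
R = 6/3 = 2.00.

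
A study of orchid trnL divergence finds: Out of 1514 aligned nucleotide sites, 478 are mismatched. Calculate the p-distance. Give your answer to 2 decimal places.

0.32

p = 478/1514 = 0.315719… ≈ 0.32 (to 2 d.p.).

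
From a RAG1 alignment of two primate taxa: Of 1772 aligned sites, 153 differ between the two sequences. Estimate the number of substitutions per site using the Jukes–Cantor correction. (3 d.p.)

p = 153/1772 ≈ 0.086343.
d = −(3/4) ln(1 − 4p/3) = −0.75 ln(1 − 0.115124) = −0.75 ln(0.884876)
  = −0.75 × (-0.122308) = 0.091731 substitutions/site.

0.092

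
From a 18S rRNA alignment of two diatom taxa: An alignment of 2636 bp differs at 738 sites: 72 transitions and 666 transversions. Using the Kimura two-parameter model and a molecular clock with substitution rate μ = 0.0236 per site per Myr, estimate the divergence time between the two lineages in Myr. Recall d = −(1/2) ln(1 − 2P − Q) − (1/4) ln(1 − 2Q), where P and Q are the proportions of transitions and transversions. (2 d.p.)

P = 72/2636 ≈ 0.027314 and Q = 666/2636 ≈ 0.252656.
Under the Kimura two-parameter model, d = −½ ln(1 − 2P − Q) − ¼ ln(1 − 2Q).
1 − 2P − Q = 0.692716, giving −½ ln(0.692716) = 0.183568.
1 − 2Q = 0.494688, giving −¼ ln(0.494688) = 0.175957.
d = 0.183568 + 0.175957 = 0.359525.
Under a molecular clock d = 2μt, so t = d/(2μ) = 0.359525 / (2 × 0.0236) = 7.62 Myr.

7.62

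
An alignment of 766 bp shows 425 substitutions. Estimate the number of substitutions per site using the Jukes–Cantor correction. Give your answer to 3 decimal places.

p = 425/766 ≈ 0.55483.
d = −(3/4) ln(1 − 4p/3) = −0.75 ln(1 − 0.739773) = −0.75 ln(0.260227)
  = −0.75 × (-1.346201) = 1.009651 substitutions/site.

1.010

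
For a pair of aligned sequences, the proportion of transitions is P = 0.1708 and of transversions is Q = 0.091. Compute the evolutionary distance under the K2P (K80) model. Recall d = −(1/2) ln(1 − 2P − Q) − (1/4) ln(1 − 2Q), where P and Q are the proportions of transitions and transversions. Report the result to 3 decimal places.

Under the Kimura two-parameter model, d = −½ ln(1 − 2P − Q) − ¼ ln(1 − 2Q).
1 − 2P − Q = 0.5674, giving −½ ln(0.5674) = 0.283345.
1 − 2Q = 0.818, giving −¼ ln(0.818) = 0.050223.
d = 0.283345 + 0.050223 = 0.333568.

0.334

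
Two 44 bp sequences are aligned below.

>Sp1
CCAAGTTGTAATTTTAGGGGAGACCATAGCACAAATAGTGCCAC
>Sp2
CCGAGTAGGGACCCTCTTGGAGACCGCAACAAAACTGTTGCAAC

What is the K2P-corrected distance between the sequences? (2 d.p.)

Of 44 sites, 9 differences are transitions and 9 are transversions, so P = 9/44 ≈ 0.204545 and Q = 9/44 ≈ 0.204545.
Under the Kimura two-parameter model, d = −½ ln(1 − 2P − Q) − ¼ ln(1 − 2Q).
1 − 2P − Q = 0.386365, giving −½ ln(0.386365) = 0.475486.
1 − 2Q = 0.59091, giving −¼ ln(0.59091) = 0.131523.
d = 0.475486 + 0.131523 = 0.607009.

0.61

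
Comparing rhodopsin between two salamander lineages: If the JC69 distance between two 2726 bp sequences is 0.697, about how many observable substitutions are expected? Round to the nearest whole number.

Invert JC69: p = (3/4)(1 − e^(−4d/3)) = 0.75 × (1 − e^(-0.929333)) = 0.75 × (1 − 0.394817) = 0.453887.
Expected differing sites = pL ≈ 0.453887 × 2726 = 1237.295962 ≈ 1237.

1237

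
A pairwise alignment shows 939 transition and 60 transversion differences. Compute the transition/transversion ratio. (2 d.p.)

R = 939/60 = 15.65.

15.65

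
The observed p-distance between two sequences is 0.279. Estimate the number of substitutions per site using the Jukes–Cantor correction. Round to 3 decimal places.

d = −(3/4) ln(1 − 4p/3) = −0.75 ln(1 − 0.372) = −0.75 ln(0.628)
  = −0.75 × (-0.465215) = 0.348911 substitutions/site.

0.349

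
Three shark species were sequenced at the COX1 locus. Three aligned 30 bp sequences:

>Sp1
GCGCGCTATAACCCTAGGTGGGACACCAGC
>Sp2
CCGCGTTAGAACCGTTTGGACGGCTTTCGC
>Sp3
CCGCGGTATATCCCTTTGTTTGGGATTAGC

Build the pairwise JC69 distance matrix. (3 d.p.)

d(Sp1,Sp2) = 0.730, d(Sp1,Sp3) = 0.503, d(Sp2,Sp3) = 0.441

Sp1–Sp2: 14/30 sites differ → p ≈ 0.466667, d = −0.75 ln(1 − 0.622223) = 0.730088 ≈ 0.730.
Sp1–Sp3: 11/30 sites differ → p ≈ 0.366667, d = −0.75 ln(1 − 0.488889) = 0.503376 ≈ 0.503.
Sp2–Sp3: 10/30 sites differ → p ≈ 0.333333, d = −0.75 ln(1 − 0.444444) = 0.440839 ≈ 0.441.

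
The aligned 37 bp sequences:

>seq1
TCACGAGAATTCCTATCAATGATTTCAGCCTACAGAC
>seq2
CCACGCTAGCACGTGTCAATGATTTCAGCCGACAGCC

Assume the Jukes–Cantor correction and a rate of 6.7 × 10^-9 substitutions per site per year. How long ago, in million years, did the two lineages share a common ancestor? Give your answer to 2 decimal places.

The sequences differ at 10 of 37 sites (1, 6, 7, 9, 10, 11, 13, 15, 31, 36), so p = 10/37 ≈ 0.27027.
d = −(3/4) ln(1 − 4p/3) = −0.75 ln(1 − 0.36036) = −0.75 ln(0.63964)
  = −0.75 × (-0.446850) = 0.335138 substitutions/site.
Under a molecular clock d = 2μt, so t = d/(2μ) = 0.335138 / (2 × 6.7 × 10^-9) = 25.01 million years.

25.01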